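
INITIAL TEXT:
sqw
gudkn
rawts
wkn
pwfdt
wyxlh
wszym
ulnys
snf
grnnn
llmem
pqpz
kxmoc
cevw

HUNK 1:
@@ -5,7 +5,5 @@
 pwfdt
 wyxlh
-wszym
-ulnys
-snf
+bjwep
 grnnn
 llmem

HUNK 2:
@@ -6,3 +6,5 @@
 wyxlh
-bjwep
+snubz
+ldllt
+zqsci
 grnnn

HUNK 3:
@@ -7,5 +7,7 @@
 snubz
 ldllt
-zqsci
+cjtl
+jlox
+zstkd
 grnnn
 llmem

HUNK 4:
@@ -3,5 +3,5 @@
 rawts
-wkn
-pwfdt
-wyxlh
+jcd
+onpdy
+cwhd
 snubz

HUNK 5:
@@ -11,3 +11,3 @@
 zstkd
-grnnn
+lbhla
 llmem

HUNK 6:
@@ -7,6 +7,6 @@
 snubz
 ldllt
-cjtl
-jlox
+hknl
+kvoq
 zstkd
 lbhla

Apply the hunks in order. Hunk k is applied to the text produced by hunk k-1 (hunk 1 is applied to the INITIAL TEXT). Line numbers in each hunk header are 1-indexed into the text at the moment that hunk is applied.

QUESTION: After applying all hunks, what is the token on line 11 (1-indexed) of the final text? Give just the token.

Answer: zstkd

Derivation:
Hunk 1: at line 5 remove [wszym,ulnys,snf] add [bjwep] -> 12 lines: sqw gudkn rawts wkn pwfdt wyxlh bjwep grnnn llmem pqpz kxmoc cevw
Hunk 2: at line 6 remove [bjwep] add [snubz,ldllt,zqsci] -> 14 lines: sqw gudkn rawts wkn pwfdt wyxlh snubz ldllt zqsci grnnn llmem pqpz kxmoc cevw
Hunk 3: at line 7 remove [zqsci] add [cjtl,jlox,zstkd] -> 16 lines: sqw gudkn rawts wkn pwfdt wyxlh snubz ldllt cjtl jlox zstkd grnnn llmem pqpz kxmoc cevw
Hunk 4: at line 3 remove [wkn,pwfdt,wyxlh] add [jcd,onpdy,cwhd] -> 16 lines: sqw gudkn rawts jcd onpdy cwhd snubz ldllt cjtl jlox zstkd grnnn llmem pqpz kxmoc cevw
Hunk 5: at line 11 remove [grnnn] add [lbhla] -> 16 lines: sqw gudkn rawts jcd onpdy cwhd snubz ldllt cjtl jlox zstkd lbhla llmem pqpz kxmoc cevw
Hunk 6: at line 7 remove [cjtl,jlox] add [hknl,kvoq] -> 16 lines: sqw gudkn rawts jcd onpdy cwhd snubz ldllt hknl kvoq zstkd lbhla llmem pqpz kxmoc cevw
Final line 11: zstkd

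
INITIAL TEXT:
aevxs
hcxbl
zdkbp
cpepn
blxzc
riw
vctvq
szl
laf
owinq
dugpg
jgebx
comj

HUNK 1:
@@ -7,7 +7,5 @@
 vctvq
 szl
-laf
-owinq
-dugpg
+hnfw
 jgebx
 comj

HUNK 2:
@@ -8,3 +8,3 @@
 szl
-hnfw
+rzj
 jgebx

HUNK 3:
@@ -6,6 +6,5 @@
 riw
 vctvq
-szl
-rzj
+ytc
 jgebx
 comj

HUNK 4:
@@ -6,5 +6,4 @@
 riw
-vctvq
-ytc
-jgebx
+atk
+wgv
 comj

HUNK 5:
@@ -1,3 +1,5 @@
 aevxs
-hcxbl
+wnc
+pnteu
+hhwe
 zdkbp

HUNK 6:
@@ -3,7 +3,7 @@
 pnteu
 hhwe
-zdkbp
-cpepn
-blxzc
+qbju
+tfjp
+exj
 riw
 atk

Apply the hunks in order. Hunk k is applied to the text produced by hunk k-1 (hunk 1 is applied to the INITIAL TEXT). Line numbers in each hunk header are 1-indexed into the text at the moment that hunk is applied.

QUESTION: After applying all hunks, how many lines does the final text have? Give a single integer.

Answer: 11

Derivation:
Hunk 1: at line 7 remove [laf,owinq,dugpg] add [hnfw] -> 11 lines: aevxs hcxbl zdkbp cpepn blxzc riw vctvq szl hnfw jgebx comj
Hunk 2: at line 8 remove [hnfw] add [rzj] -> 11 lines: aevxs hcxbl zdkbp cpepn blxzc riw vctvq szl rzj jgebx comj
Hunk 3: at line 6 remove [szl,rzj] add [ytc] -> 10 lines: aevxs hcxbl zdkbp cpepn blxzc riw vctvq ytc jgebx comj
Hunk 4: at line 6 remove [vctvq,ytc,jgebx] add [atk,wgv] -> 9 lines: aevxs hcxbl zdkbp cpepn blxzc riw atk wgv comj
Hunk 5: at line 1 remove [hcxbl] add [wnc,pnteu,hhwe] -> 11 lines: aevxs wnc pnteu hhwe zdkbp cpepn blxzc riw atk wgv comj
Hunk 6: at line 3 remove [zdkbp,cpepn,blxzc] add [qbju,tfjp,exj] -> 11 lines: aevxs wnc pnteu hhwe qbju tfjp exj riw atk wgv comj
Final line count: 11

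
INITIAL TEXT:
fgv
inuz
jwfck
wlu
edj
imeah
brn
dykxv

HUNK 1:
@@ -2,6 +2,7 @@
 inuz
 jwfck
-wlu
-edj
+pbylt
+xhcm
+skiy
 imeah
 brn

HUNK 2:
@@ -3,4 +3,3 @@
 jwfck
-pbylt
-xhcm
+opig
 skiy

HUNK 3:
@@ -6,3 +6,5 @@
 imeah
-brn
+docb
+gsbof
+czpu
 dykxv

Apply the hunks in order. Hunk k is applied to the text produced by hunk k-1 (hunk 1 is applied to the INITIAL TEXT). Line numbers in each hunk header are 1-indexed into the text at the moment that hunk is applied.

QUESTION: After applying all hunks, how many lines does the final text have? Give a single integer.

Answer: 10

Derivation:
Hunk 1: at line 2 remove [wlu,edj] add [pbylt,xhcm,skiy] -> 9 lines: fgv inuz jwfck pbylt xhcm skiy imeah brn dykxv
Hunk 2: at line 3 remove [pbylt,xhcm] add [opig] -> 8 lines: fgv inuz jwfck opig skiy imeah brn dykxv
Hunk 3: at line 6 remove [brn] add [docb,gsbof,czpu] -> 10 lines: fgv inuz jwfck opig skiy imeah docb gsbof czpu dykxv
Final line count: 10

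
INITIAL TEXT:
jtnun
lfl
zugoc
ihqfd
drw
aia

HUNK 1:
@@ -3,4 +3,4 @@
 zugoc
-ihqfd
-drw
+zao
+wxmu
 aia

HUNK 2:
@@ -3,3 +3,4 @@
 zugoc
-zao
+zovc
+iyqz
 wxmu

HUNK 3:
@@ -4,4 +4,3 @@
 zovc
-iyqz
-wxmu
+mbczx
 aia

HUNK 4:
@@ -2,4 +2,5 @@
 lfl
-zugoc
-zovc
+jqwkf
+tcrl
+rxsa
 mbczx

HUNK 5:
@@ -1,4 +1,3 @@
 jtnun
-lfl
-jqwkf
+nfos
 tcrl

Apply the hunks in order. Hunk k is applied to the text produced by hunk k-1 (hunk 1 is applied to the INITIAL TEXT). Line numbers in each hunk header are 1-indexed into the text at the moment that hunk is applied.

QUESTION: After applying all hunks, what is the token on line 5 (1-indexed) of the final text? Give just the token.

Answer: mbczx

Derivation:
Hunk 1: at line 3 remove [ihqfd,drw] add [zao,wxmu] -> 6 lines: jtnun lfl zugoc zao wxmu aia
Hunk 2: at line 3 remove [zao] add [zovc,iyqz] -> 7 lines: jtnun lfl zugoc zovc iyqz wxmu aia
Hunk 3: at line 4 remove [iyqz,wxmu] add [mbczx] -> 6 lines: jtnun lfl zugoc zovc mbczx aia
Hunk 4: at line 2 remove [zugoc,zovc] add [jqwkf,tcrl,rxsa] -> 7 lines: jtnun lfl jqwkf tcrl rxsa mbczx aia
Hunk 5: at line 1 remove [lfl,jqwkf] add [nfos] -> 6 lines: jtnun nfos tcrl rxsa mbczx aia
Final line 5: mbczx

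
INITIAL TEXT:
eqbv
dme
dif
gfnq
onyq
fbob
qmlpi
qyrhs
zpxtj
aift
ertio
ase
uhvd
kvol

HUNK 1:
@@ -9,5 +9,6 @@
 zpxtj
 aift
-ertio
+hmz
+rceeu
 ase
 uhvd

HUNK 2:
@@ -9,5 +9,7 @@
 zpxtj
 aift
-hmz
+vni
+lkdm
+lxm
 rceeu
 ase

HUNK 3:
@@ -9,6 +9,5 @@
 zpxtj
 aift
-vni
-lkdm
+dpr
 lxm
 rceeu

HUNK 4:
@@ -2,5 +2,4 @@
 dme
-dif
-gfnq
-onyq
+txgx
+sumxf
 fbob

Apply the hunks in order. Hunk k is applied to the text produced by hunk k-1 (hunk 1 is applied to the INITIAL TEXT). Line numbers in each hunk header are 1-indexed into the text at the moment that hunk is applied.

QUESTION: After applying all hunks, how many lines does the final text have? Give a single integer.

Hunk 1: at line 9 remove [ertio] add [hmz,rceeu] -> 15 lines: eqbv dme dif gfnq onyq fbob qmlpi qyrhs zpxtj aift hmz rceeu ase uhvd kvol
Hunk 2: at line 9 remove [hmz] add [vni,lkdm,lxm] -> 17 lines: eqbv dme dif gfnq onyq fbob qmlpi qyrhs zpxtj aift vni lkdm lxm rceeu ase uhvd kvol
Hunk 3: at line 9 remove [vni,lkdm] add [dpr] -> 16 lines: eqbv dme dif gfnq onyq fbob qmlpi qyrhs zpxtj aift dpr lxm rceeu ase uhvd kvol
Hunk 4: at line 2 remove [dif,gfnq,onyq] add [txgx,sumxf] -> 15 lines: eqbv dme txgx sumxf fbob qmlpi qyrhs zpxtj aift dpr lxm rceeu ase uhvd kvol
Final line count: 15

Answer: 15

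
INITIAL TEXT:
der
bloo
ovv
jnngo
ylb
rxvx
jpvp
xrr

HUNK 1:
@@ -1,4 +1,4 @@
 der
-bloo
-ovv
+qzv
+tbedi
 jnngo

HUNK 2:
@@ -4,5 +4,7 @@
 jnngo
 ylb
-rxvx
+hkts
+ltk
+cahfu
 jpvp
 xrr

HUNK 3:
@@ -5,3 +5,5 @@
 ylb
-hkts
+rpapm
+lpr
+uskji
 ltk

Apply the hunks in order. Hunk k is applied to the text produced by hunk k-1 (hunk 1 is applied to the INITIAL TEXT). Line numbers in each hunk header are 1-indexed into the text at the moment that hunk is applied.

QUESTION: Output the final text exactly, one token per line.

Answer: der
qzv
tbedi
jnngo
ylb
rpapm
lpr
uskji
ltk
cahfu
jpvp
xrr

Derivation:
Hunk 1: at line 1 remove [bloo,ovv] add [qzv,tbedi] -> 8 lines: der qzv tbedi jnngo ylb rxvx jpvp xrr
Hunk 2: at line 4 remove [rxvx] add [hkts,ltk,cahfu] -> 10 lines: der qzv tbedi jnngo ylb hkts ltk cahfu jpvp xrr
Hunk 3: at line 5 remove [hkts] add [rpapm,lpr,uskji] -> 12 lines: der qzv tbedi jnngo ylb rpapm lpr uskji ltk cahfu jpvp xrr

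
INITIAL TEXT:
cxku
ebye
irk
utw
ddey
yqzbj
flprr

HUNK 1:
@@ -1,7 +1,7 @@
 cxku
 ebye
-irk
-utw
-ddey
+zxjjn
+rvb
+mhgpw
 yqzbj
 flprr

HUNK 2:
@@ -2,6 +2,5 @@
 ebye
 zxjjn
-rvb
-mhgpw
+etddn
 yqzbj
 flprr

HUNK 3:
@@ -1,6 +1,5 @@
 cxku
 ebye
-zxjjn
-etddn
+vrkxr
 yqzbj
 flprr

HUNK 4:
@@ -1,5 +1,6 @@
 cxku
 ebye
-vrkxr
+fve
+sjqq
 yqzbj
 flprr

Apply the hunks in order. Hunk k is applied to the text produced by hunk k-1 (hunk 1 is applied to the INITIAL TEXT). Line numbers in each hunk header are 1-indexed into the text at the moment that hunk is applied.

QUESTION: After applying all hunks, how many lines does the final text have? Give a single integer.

Hunk 1: at line 1 remove [irk,utw,ddey] add [zxjjn,rvb,mhgpw] -> 7 lines: cxku ebye zxjjn rvb mhgpw yqzbj flprr
Hunk 2: at line 2 remove [rvb,mhgpw] add [etddn] -> 6 lines: cxku ebye zxjjn etddn yqzbj flprr
Hunk 3: at line 1 remove [zxjjn,etddn] add [vrkxr] -> 5 lines: cxku ebye vrkxr yqzbj flprr
Hunk 4: at line 1 remove [vrkxr] add [fve,sjqq] -> 6 lines: cxku ebye fve sjqq yqzbj flprr
Final line count: 6

Answer: 6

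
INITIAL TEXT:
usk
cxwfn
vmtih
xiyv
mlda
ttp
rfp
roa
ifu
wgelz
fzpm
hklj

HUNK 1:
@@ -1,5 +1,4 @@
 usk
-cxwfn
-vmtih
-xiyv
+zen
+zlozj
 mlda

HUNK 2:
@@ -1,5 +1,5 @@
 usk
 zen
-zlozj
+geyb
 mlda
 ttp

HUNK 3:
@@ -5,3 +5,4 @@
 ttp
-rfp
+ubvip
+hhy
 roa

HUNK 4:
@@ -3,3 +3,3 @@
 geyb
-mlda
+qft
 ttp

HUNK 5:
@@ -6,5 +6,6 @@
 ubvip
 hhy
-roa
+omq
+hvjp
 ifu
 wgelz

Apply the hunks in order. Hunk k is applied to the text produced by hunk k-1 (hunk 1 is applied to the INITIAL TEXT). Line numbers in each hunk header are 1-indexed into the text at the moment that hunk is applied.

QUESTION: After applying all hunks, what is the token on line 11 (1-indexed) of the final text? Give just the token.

Answer: wgelz

Derivation:
Hunk 1: at line 1 remove [cxwfn,vmtih,xiyv] add [zen,zlozj] -> 11 lines: usk zen zlozj mlda ttp rfp roa ifu wgelz fzpm hklj
Hunk 2: at line 1 remove [zlozj] add [geyb] -> 11 lines: usk zen geyb mlda ttp rfp roa ifu wgelz fzpm hklj
Hunk 3: at line 5 remove [rfp] add [ubvip,hhy] -> 12 lines: usk zen geyb mlda ttp ubvip hhy roa ifu wgelz fzpm hklj
Hunk 4: at line 3 remove [mlda] add [qft] -> 12 lines: usk zen geyb qft ttp ubvip hhy roa ifu wgelz fzpm hklj
Hunk 5: at line 6 remove [roa] add [omq,hvjp] -> 13 lines: usk zen geyb qft ttp ubvip hhy omq hvjp ifu wgelz fzpm hklj
Final line 11: wgelz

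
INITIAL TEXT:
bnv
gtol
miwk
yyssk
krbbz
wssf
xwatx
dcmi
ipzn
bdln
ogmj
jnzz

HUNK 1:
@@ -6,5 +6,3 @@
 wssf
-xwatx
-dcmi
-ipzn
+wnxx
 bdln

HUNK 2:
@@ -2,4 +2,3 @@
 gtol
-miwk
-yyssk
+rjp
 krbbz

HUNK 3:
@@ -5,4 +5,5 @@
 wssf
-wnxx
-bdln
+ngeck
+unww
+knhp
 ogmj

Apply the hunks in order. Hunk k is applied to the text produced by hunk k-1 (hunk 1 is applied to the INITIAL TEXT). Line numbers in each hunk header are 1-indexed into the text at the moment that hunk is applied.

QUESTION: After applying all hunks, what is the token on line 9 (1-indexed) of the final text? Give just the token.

Hunk 1: at line 6 remove [xwatx,dcmi,ipzn] add [wnxx] -> 10 lines: bnv gtol miwk yyssk krbbz wssf wnxx bdln ogmj jnzz
Hunk 2: at line 2 remove [miwk,yyssk] add [rjp] -> 9 lines: bnv gtol rjp krbbz wssf wnxx bdln ogmj jnzz
Hunk 3: at line 5 remove [wnxx,bdln] add [ngeck,unww,knhp] -> 10 lines: bnv gtol rjp krbbz wssf ngeck unww knhp ogmj jnzz
Final line 9: ogmj

Answer: ogmj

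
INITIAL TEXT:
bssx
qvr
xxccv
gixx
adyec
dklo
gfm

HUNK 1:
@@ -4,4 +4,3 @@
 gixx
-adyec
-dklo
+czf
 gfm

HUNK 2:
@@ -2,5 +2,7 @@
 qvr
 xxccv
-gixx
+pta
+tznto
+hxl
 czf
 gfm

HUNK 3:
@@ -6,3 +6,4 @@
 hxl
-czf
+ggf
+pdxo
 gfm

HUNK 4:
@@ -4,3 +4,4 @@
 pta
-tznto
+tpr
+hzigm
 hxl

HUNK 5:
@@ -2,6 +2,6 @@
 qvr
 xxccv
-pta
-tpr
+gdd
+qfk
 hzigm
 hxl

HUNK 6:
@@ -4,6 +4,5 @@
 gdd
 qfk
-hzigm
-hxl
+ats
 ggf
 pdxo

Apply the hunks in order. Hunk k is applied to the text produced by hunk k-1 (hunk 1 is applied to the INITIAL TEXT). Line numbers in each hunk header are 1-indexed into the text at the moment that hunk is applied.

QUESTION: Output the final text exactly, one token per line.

Answer: bssx
qvr
xxccv
gdd
qfk
ats
ggf
pdxo
gfm

Derivation:
Hunk 1: at line 4 remove [adyec,dklo] add [czf] -> 6 lines: bssx qvr xxccv gixx czf gfm
Hunk 2: at line 2 remove [gixx] add [pta,tznto,hxl] -> 8 lines: bssx qvr xxccv pta tznto hxl czf gfm
Hunk 3: at line 6 remove [czf] add [ggf,pdxo] -> 9 lines: bssx qvr xxccv pta tznto hxl ggf pdxo gfm
Hunk 4: at line 4 remove [tznto] add [tpr,hzigm] -> 10 lines: bssx qvr xxccv pta tpr hzigm hxl ggf pdxo gfm
Hunk 5: at line 2 remove [pta,tpr] add [gdd,qfk] -> 10 lines: bssx qvr xxccv gdd qfk hzigm hxl ggf pdxo gfm
Hunk 6: at line 4 remove [hzigm,hxl] add [ats] -> 9 lines: bssx qvr xxccv gdd qfk ats ggf pdxo gfm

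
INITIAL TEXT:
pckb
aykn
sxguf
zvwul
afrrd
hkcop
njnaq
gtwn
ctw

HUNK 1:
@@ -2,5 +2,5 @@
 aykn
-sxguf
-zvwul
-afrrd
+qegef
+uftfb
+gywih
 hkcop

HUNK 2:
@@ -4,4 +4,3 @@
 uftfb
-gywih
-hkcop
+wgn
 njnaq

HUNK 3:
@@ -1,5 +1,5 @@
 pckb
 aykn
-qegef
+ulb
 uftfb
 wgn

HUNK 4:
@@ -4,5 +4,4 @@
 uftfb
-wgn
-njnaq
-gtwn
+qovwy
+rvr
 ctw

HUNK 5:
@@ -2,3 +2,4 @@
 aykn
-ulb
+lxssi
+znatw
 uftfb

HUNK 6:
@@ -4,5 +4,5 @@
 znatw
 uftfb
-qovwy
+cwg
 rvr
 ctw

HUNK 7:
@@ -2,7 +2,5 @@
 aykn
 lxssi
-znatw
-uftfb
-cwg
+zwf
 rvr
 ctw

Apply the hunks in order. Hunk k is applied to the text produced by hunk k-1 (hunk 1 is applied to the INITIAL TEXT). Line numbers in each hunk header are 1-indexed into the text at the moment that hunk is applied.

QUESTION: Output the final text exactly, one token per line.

Hunk 1: at line 2 remove [sxguf,zvwul,afrrd] add [qegef,uftfb,gywih] -> 9 lines: pckb aykn qegef uftfb gywih hkcop njnaq gtwn ctw
Hunk 2: at line 4 remove [gywih,hkcop] add [wgn] -> 8 lines: pckb aykn qegef uftfb wgn njnaq gtwn ctw
Hunk 3: at line 1 remove [qegef] add [ulb] -> 8 lines: pckb aykn ulb uftfb wgn njnaq gtwn ctw
Hunk 4: at line 4 remove [wgn,njnaq,gtwn] add [qovwy,rvr] -> 7 lines: pckb aykn ulb uftfb qovwy rvr ctw
Hunk 5: at line 2 remove [ulb] add [lxssi,znatw] -> 8 lines: pckb aykn lxssi znatw uftfb qovwy rvr ctw
Hunk 6: at line 4 remove [qovwy] add [cwg] -> 8 lines: pckb aykn lxssi znatw uftfb cwg rvr ctw
Hunk 7: at line 2 remove [znatw,uftfb,cwg] add [zwf] -> 6 lines: pckb aykn lxssi zwf rvr ctw

Answer: pckb
aykn
lxssi
zwf
rvr
ctw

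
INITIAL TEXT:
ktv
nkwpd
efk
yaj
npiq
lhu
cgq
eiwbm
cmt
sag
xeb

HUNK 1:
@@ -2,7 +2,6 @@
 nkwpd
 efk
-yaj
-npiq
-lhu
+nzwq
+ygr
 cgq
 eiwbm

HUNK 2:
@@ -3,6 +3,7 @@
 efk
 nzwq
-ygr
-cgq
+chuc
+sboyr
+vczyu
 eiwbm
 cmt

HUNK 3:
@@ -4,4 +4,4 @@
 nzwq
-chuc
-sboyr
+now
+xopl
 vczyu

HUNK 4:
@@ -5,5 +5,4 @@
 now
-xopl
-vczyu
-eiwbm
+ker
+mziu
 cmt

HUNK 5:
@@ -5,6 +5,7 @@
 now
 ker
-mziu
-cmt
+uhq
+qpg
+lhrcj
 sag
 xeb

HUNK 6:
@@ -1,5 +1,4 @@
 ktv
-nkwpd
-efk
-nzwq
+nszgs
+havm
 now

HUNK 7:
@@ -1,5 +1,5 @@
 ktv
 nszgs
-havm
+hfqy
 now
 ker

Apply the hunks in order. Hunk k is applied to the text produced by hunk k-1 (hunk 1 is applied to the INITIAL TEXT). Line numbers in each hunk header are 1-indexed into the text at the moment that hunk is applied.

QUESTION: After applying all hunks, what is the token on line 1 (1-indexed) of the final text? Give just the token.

Answer: ktv

Derivation:
Hunk 1: at line 2 remove [yaj,npiq,lhu] add [nzwq,ygr] -> 10 lines: ktv nkwpd efk nzwq ygr cgq eiwbm cmt sag xeb
Hunk 2: at line 3 remove [ygr,cgq] add [chuc,sboyr,vczyu] -> 11 lines: ktv nkwpd efk nzwq chuc sboyr vczyu eiwbm cmt sag xeb
Hunk 3: at line 4 remove [chuc,sboyr] add [now,xopl] -> 11 lines: ktv nkwpd efk nzwq now xopl vczyu eiwbm cmt sag xeb
Hunk 4: at line 5 remove [xopl,vczyu,eiwbm] add [ker,mziu] -> 10 lines: ktv nkwpd efk nzwq now ker mziu cmt sag xeb
Hunk 5: at line 5 remove [mziu,cmt] add [uhq,qpg,lhrcj] -> 11 lines: ktv nkwpd efk nzwq now ker uhq qpg lhrcj sag xeb
Hunk 6: at line 1 remove [nkwpd,efk,nzwq] add [nszgs,havm] -> 10 lines: ktv nszgs havm now ker uhq qpg lhrcj sag xeb
Hunk 7: at line 1 remove [havm] add [hfqy] -> 10 lines: ktv nszgs hfqy now ker uhq qpg lhrcj sag xeb
Final line 1: ktv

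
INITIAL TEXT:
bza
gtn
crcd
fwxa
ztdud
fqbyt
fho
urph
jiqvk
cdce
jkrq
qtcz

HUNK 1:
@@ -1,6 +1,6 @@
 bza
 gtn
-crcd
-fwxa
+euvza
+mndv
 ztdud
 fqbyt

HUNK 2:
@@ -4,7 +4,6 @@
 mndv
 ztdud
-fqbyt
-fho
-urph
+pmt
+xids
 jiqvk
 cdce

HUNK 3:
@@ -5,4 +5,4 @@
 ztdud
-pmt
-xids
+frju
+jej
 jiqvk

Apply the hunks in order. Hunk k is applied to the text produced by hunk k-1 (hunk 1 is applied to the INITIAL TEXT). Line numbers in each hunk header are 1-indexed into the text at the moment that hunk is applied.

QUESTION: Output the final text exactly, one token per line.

Answer: bza
gtn
euvza
mndv
ztdud
frju
jej
jiqvk
cdce
jkrq
qtcz

Derivation:
Hunk 1: at line 1 remove [crcd,fwxa] add [euvza,mndv] -> 12 lines: bza gtn euvza mndv ztdud fqbyt fho urph jiqvk cdce jkrq qtcz
Hunk 2: at line 4 remove [fqbyt,fho,urph] add [pmt,xids] -> 11 lines: bza gtn euvza mndv ztdud pmt xids jiqvk cdce jkrq qtcz
Hunk 3: at line 5 remove [pmt,xids] add [frju,jej] -> 11 lines: bza gtn euvza mndv ztdud frju jej jiqvk cdce jkrq qtcz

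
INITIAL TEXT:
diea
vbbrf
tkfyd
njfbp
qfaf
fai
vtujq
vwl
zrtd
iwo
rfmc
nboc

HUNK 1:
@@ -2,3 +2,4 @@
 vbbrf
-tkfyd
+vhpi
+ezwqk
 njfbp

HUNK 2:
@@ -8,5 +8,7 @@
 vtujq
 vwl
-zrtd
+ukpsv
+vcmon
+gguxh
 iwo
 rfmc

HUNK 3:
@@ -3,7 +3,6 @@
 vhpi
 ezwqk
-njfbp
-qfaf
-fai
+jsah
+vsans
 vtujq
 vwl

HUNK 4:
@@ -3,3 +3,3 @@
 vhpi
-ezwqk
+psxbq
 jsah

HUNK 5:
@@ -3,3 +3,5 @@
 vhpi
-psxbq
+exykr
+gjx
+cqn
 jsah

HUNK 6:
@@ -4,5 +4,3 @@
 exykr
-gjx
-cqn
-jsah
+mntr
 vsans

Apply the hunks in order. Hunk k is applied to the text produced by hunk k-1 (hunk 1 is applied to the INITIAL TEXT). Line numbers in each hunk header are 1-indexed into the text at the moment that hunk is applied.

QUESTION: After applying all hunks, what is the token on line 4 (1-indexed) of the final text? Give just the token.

Hunk 1: at line 2 remove [tkfyd] add [vhpi,ezwqk] -> 13 lines: diea vbbrf vhpi ezwqk njfbp qfaf fai vtujq vwl zrtd iwo rfmc nboc
Hunk 2: at line 8 remove [zrtd] add [ukpsv,vcmon,gguxh] -> 15 lines: diea vbbrf vhpi ezwqk njfbp qfaf fai vtujq vwl ukpsv vcmon gguxh iwo rfmc nboc
Hunk 3: at line 3 remove [njfbp,qfaf,fai] add [jsah,vsans] -> 14 lines: diea vbbrf vhpi ezwqk jsah vsans vtujq vwl ukpsv vcmon gguxh iwo rfmc nboc
Hunk 4: at line 3 remove [ezwqk] add [psxbq] -> 14 lines: diea vbbrf vhpi psxbq jsah vsans vtujq vwl ukpsv vcmon gguxh iwo rfmc nboc
Hunk 5: at line 3 remove [psxbq] add [exykr,gjx,cqn] -> 16 lines: diea vbbrf vhpi exykr gjx cqn jsah vsans vtujq vwl ukpsv vcmon gguxh iwo rfmc nboc
Hunk 6: at line 4 remove [gjx,cqn,jsah] add [mntr] -> 14 lines: diea vbbrf vhpi exykr mntr vsans vtujq vwl ukpsv vcmon gguxh iwo rfmc nboc
Final line 4: exykr

Answer: exykr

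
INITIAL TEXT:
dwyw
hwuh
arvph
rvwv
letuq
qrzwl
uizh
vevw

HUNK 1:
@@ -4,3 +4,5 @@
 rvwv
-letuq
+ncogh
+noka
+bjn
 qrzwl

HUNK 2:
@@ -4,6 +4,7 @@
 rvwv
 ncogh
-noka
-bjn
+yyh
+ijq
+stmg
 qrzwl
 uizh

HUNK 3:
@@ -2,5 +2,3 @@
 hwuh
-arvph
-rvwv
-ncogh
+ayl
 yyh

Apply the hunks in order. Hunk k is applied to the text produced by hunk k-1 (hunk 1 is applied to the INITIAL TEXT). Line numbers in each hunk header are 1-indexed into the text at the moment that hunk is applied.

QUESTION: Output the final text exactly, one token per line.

Answer: dwyw
hwuh
ayl
yyh
ijq
stmg
qrzwl
uizh
vevw

Derivation:
Hunk 1: at line 4 remove [letuq] add [ncogh,noka,bjn] -> 10 lines: dwyw hwuh arvph rvwv ncogh noka bjn qrzwl uizh vevw
Hunk 2: at line 4 remove [noka,bjn] add [yyh,ijq,stmg] -> 11 lines: dwyw hwuh arvph rvwv ncogh yyh ijq stmg qrzwl uizh vevw
Hunk 3: at line 2 remove [arvph,rvwv,ncogh] add [ayl] -> 9 lines: dwyw hwuh ayl yyh ijq stmg qrzwl uizh vevw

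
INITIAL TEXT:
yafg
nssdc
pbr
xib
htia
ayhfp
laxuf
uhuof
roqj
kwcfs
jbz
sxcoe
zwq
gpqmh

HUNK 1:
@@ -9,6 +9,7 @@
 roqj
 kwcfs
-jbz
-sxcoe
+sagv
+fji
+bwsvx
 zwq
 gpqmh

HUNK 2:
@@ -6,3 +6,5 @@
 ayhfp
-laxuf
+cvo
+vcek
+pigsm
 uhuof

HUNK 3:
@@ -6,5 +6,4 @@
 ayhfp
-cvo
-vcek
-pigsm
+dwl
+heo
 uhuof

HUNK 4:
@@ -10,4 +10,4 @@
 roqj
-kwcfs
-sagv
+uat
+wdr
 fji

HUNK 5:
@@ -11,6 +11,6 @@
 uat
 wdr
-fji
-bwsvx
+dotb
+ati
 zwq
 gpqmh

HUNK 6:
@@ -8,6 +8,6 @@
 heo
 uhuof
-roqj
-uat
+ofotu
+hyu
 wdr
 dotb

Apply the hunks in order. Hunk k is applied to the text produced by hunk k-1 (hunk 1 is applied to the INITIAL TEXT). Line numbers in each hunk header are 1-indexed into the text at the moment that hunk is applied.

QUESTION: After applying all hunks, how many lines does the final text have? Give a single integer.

Hunk 1: at line 9 remove [jbz,sxcoe] add [sagv,fji,bwsvx] -> 15 lines: yafg nssdc pbr xib htia ayhfp laxuf uhuof roqj kwcfs sagv fji bwsvx zwq gpqmh
Hunk 2: at line 6 remove [laxuf] add [cvo,vcek,pigsm] -> 17 lines: yafg nssdc pbr xib htia ayhfp cvo vcek pigsm uhuof roqj kwcfs sagv fji bwsvx zwq gpqmh
Hunk 3: at line 6 remove [cvo,vcek,pigsm] add [dwl,heo] -> 16 lines: yafg nssdc pbr xib htia ayhfp dwl heo uhuof roqj kwcfs sagv fji bwsvx zwq gpqmh
Hunk 4: at line 10 remove [kwcfs,sagv] add [uat,wdr] -> 16 lines: yafg nssdc pbr xib htia ayhfp dwl heo uhuof roqj uat wdr fji bwsvx zwq gpqmh
Hunk 5: at line 11 remove [fji,bwsvx] add [dotb,ati] -> 16 lines: yafg nssdc pbr xib htia ayhfp dwl heo uhuof roqj uat wdr dotb ati zwq gpqmh
Hunk 6: at line 8 remove [roqj,uat] add [ofotu,hyu] -> 16 lines: yafg nssdc pbr xib htia ayhfp dwl heo uhuof ofotu hyu wdr dotb ati zwq gpqmh
Final line count: 16

Answer: 16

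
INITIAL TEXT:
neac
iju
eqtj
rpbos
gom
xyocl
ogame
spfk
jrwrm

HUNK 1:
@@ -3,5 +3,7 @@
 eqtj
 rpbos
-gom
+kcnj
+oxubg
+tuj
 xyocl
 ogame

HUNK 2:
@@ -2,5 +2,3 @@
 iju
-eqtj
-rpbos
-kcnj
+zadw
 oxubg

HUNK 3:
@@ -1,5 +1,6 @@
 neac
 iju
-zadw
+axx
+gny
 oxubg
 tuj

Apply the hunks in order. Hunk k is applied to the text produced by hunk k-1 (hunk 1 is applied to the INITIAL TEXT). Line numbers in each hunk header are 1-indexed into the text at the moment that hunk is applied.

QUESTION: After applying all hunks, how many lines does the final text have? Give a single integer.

Hunk 1: at line 3 remove [gom] add [kcnj,oxubg,tuj] -> 11 lines: neac iju eqtj rpbos kcnj oxubg tuj xyocl ogame spfk jrwrm
Hunk 2: at line 2 remove [eqtj,rpbos,kcnj] add [zadw] -> 9 lines: neac iju zadw oxubg tuj xyocl ogame spfk jrwrm
Hunk 3: at line 1 remove [zadw] add [axx,gny] -> 10 lines: neac iju axx gny oxubg tuj xyocl ogame spfk jrwrm
Final line count: 10

Answer: 10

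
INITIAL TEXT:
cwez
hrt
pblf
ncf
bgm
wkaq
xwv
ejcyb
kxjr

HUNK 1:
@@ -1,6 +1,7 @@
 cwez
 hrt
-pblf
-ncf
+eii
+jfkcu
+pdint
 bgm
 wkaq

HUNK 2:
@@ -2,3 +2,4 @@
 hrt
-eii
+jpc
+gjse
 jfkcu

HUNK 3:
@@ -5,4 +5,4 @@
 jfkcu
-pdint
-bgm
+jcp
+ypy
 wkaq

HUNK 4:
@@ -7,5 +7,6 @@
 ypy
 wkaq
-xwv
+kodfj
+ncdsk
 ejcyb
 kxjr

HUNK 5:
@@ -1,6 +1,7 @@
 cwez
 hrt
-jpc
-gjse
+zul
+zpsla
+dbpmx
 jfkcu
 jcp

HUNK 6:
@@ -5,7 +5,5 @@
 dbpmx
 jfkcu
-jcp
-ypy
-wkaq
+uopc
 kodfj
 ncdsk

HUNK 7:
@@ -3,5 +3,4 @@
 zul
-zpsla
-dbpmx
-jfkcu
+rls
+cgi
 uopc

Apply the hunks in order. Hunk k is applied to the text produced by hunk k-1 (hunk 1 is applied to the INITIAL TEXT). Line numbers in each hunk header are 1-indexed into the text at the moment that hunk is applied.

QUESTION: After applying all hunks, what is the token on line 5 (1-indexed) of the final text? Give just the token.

Answer: cgi

Derivation:
Hunk 1: at line 1 remove [pblf,ncf] add [eii,jfkcu,pdint] -> 10 lines: cwez hrt eii jfkcu pdint bgm wkaq xwv ejcyb kxjr
Hunk 2: at line 2 remove [eii] add [jpc,gjse] -> 11 lines: cwez hrt jpc gjse jfkcu pdint bgm wkaq xwv ejcyb kxjr
Hunk 3: at line 5 remove [pdint,bgm] add [jcp,ypy] -> 11 lines: cwez hrt jpc gjse jfkcu jcp ypy wkaq xwv ejcyb kxjr
Hunk 4: at line 7 remove [xwv] add [kodfj,ncdsk] -> 12 lines: cwez hrt jpc gjse jfkcu jcp ypy wkaq kodfj ncdsk ejcyb kxjr
Hunk 5: at line 1 remove [jpc,gjse] add [zul,zpsla,dbpmx] -> 13 lines: cwez hrt zul zpsla dbpmx jfkcu jcp ypy wkaq kodfj ncdsk ejcyb kxjr
Hunk 6: at line 5 remove [jcp,ypy,wkaq] add [uopc] -> 11 lines: cwez hrt zul zpsla dbpmx jfkcu uopc kodfj ncdsk ejcyb kxjr
Hunk 7: at line 3 remove [zpsla,dbpmx,jfkcu] add [rls,cgi] -> 10 lines: cwez hrt zul rls cgi uopc kodfj ncdsk ejcyb kxjr
Final line 5: cgi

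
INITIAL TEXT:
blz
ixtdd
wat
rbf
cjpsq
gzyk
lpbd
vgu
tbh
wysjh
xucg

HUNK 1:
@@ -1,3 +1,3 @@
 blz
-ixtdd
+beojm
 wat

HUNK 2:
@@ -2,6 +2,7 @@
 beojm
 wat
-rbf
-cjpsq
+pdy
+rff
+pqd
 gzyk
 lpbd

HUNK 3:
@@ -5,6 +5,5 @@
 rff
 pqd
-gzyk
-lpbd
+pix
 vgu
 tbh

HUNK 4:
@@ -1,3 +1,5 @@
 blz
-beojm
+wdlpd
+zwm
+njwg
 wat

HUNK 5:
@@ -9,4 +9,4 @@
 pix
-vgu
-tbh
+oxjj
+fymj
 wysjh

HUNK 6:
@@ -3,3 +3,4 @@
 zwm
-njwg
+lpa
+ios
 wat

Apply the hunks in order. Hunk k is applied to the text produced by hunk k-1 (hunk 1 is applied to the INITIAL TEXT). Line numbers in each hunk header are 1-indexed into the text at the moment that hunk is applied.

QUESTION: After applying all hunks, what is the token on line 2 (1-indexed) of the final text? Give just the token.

Hunk 1: at line 1 remove [ixtdd] add [beojm] -> 11 lines: blz beojm wat rbf cjpsq gzyk lpbd vgu tbh wysjh xucg
Hunk 2: at line 2 remove [rbf,cjpsq] add [pdy,rff,pqd] -> 12 lines: blz beojm wat pdy rff pqd gzyk lpbd vgu tbh wysjh xucg
Hunk 3: at line 5 remove [gzyk,lpbd] add [pix] -> 11 lines: blz beojm wat pdy rff pqd pix vgu tbh wysjh xucg
Hunk 4: at line 1 remove [beojm] add [wdlpd,zwm,njwg] -> 13 lines: blz wdlpd zwm njwg wat pdy rff pqd pix vgu tbh wysjh xucg
Hunk 5: at line 9 remove [vgu,tbh] add [oxjj,fymj] -> 13 lines: blz wdlpd zwm njwg wat pdy rff pqd pix oxjj fymj wysjh xucg
Hunk 6: at line 3 remove [njwg] add [lpa,ios] -> 14 lines: blz wdlpd zwm lpa ios wat pdy rff pqd pix oxjj fymj wysjh xucg
Final line 2: wdlpd

Answer: wdlpd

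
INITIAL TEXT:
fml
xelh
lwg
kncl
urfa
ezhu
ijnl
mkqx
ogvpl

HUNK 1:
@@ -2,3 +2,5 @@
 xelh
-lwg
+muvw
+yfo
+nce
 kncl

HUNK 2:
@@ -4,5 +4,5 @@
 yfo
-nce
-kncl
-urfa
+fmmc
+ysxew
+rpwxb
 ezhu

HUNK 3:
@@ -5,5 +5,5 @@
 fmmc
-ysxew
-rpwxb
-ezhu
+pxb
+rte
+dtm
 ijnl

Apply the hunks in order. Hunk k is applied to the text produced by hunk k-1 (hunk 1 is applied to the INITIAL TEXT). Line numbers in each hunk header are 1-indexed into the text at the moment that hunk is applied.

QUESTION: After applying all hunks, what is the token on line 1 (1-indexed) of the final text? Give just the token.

Answer: fml

Derivation:
Hunk 1: at line 2 remove [lwg] add [muvw,yfo,nce] -> 11 lines: fml xelh muvw yfo nce kncl urfa ezhu ijnl mkqx ogvpl
Hunk 2: at line 4 remove [nce,kncl,urfa] add [fmmc,ysxew,rpwxb] -> 11 lines: fml xelh muvw yfo fmmc ysxew rpwxb ezhu ijnl mkqx ogvpl
Hunk 3: at line 5 remove [ysxew,rpwxb,ezhu] add [pxb,rte,dtm] -> 11 lines: fml xelh muvw yfo fmmc pxb rte dtm ijnl mkqx ogvpl
Final line 1: fml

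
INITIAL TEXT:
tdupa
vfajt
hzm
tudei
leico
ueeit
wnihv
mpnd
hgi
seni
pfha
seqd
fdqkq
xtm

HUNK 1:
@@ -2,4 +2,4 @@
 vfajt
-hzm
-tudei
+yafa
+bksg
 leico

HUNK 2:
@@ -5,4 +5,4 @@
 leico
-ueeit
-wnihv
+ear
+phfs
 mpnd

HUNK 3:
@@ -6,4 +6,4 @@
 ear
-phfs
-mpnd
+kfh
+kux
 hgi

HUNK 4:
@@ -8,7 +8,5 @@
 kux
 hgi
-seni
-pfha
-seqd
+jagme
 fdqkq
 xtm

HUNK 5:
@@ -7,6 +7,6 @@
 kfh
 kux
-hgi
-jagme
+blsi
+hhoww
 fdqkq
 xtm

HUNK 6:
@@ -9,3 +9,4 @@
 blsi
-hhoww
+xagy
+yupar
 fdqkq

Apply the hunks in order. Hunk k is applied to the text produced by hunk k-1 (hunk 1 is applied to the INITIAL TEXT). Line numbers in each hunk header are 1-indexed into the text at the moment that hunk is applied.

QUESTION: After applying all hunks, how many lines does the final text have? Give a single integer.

Hunk 1: at line 2 remove [hzm,tudei] add [yafa,bksg] -> 14 lines: tdupa vfajt yafa bksg leico ueeit wnihv mpnd hgi seni pfha seqd fdqkq xtm
Hunk 2: at line 5 remove [ueeit,wnihv] add [ear,phfs] -> 14 lines: tdupa vfajt yafa bksg leico ear phfs mpnd hgi seni pfha seqd fdqkq xtm
Hunk 3: at line 6 remove [phfs,mpnd] add [kfh,kux] -> 14 lines: tdupa vfajt yafa bksg leico ear kfh kux hgi seni pfha seqd fdqkq xtm
Hunk 4: at line 8 remove [seni,pfha,seqd] add [jagme] -> 12 lines: tdupa vfajt yafa bksg leico ear kfh kux hgi jagme fdqkq xtm
Hunk 5: at line 7 remove [hgi,jagme] add [blsi,hhoww] -> 12 lines: tdupa vfajt yafa bksg leico ear kfh kux blsi hhoww fdqkq xtm
Hunk 6: at line 9 remove [hhoww] add [xagy,yupar] -> 13 lines: tdupa vfajt yafa bksg leico ear kfh kux blsi xagy yupar fdqkq xtm
Final line count: 13

Answer: 13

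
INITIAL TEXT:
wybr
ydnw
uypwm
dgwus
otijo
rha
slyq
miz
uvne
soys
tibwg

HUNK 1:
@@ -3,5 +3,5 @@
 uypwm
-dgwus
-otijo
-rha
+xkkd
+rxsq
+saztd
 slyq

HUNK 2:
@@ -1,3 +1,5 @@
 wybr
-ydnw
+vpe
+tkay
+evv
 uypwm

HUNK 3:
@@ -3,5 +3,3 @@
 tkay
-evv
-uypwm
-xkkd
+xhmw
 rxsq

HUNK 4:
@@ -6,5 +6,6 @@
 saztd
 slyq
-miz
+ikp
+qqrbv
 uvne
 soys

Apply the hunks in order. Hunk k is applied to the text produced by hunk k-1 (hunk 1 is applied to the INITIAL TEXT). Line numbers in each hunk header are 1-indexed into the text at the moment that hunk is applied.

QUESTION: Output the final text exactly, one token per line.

Hunk 1: at line 3 remove [dgwus,otijo,rha] add [xkkd,rxsq,saztd] -> 11 lines: wybr ydnw uypwm xkkd rxsq saztd slyq miz uvne soys tibwg
Hunk 2: at line 1 remove [ydnw] add [vpe,tkay,evv] -> 13 lines: wybr vpe tkay evv uypwm xkkd rxsq saztd slyq miz uvne soys tibwg
Hunk 3: at line 3 remove [evv,uypwm,xkkd] add [xhmw] -> 11 lines: wybr vpe tkay xhmw rxsq saztd slyq miz uvne soys tibwg
Hunk 4: at line 6 remove [miz] add [ikp,qqrbv] -> 12 lines: wybr vpe tkay xhmw rxsq saztd slyq ikp qqrbv uvne soys tibwg

Answer: wybr
vpe
tkay
xhmw
rxsq
saztd
slyq
ikp
qqrbv
uvne
soys
tibwg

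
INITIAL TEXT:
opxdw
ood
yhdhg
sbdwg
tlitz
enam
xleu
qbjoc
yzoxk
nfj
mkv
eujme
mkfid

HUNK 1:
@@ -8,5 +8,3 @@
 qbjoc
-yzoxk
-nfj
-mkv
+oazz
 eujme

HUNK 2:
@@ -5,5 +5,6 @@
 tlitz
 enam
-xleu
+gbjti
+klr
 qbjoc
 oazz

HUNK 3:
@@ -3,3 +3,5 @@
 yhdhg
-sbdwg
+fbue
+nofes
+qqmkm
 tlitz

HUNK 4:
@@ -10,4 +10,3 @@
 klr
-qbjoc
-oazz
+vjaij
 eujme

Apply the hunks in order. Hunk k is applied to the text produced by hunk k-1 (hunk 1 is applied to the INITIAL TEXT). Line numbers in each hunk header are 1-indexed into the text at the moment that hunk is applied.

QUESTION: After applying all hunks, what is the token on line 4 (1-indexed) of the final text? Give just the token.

Answer: fbue

Derivation:
Hunk 1: at line 8 remove [yzoxk,nfj,mkv] add [oazz] -> 11 lines: opxdw ood yhdhg sbdwg tlitz enam xleu qbjoc oazz eujme mkfid
Hunk 2: at line 5 remove [xleu] add [gbjti,klr] -> 12 lines: opxdw ood yhdhg sbdwg tlitz enam gbjti klr qbjoc oazz eujme mkfid
Hunk 3: at line 3 remove [sbdwg] add [fbue,nofes,qqmkm] -> 14 lines: opxdw ood yhdhg fbue nofes qqmkm tlitz enam gbjti klr qbjoc oazz eujme mkfid
Hunk 4: at line 10 remove [qbjoc,oazz] add [vjaij] -> 13 lines: opxdw ood yhdhg fbue nofes qqmkm tlitz enam gbjti klr vjaij eujme mkfid
Final line 4: fbue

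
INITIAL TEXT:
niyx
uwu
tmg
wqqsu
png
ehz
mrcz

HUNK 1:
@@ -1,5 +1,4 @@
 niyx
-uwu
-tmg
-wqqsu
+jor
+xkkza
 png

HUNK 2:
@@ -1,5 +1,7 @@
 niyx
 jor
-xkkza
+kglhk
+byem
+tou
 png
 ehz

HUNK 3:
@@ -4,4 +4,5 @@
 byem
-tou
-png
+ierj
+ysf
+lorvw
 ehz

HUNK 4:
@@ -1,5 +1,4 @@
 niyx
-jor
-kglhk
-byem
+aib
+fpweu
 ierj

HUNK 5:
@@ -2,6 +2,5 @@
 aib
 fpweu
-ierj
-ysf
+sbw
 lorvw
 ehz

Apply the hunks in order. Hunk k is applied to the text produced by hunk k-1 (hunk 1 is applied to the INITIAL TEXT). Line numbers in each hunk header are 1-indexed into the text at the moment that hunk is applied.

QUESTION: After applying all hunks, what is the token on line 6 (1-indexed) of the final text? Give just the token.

Answer: ehz

Derivation:
Hunk 1: at line 1 remove [uwu,tmg,wqqsu] add [jor,xkkza] -> 6 lines: niyx jor xkkza png ehz mrcz
Hunk 2: at line 1 remove [xkkza] add [kglhk,byem,tou] -> 8 lines: niyx jor kglhk byem tou png ehz mrcz
Hunk 3: at line 4 remove [tou,png] add [ierj,ysf,lorvw] -> 9 lines: niyx jor kglhk byem ierj ysf lorvw ehz mrcz
Hunk 4: at line 1 remove [jor,kglhk,byem] add [aib,fpweu] -> 8 lines: niyx aib fpweu ierj ysf lorvw ehz mrcz
Hunk 5: at line 2 remove [ierj,ysf] add [sbw] -> 7 lines: niyx aib fpweu sbw lorvw ehz mrcz
Final line 6: ehz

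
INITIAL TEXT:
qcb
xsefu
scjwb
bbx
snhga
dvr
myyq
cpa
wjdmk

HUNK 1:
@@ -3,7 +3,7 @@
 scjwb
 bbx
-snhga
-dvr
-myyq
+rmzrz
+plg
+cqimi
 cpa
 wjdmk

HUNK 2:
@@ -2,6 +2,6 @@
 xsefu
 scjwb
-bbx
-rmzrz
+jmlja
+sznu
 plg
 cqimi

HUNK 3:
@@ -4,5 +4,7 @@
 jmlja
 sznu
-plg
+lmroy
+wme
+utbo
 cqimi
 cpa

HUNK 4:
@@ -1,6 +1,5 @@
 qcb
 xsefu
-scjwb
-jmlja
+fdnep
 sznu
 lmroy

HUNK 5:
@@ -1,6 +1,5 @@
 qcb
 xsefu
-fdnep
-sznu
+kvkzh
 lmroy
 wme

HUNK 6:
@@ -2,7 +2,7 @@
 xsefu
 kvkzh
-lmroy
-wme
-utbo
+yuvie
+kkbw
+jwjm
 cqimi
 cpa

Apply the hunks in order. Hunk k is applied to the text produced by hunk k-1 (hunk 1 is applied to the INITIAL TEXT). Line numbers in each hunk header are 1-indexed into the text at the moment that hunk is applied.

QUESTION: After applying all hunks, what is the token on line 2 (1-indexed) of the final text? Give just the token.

Hunk 1: at line 3 remove [snhga,dvr,myyq] add [rmzrz,plg,cqimi] -> 9 lines: qcb xsefu scjwb bbx rmzrz plg cqimi cpa wjdmk
Hunk 2: at line 2 remove [bbx,rmzrz] add [jmlja,sznu] -> 9 lines: qcb xsefu scjwb jmlja sznu plg cqimi cpa wjdmk
Hunk 3: at line 4 remove [plg] add [lmroy,wme,utbo] -> 11 lines: qcb xsefu scjwb jmlja sznu lmroy wme utbo cqimi cpa wjdmk
Hunk 4: at line 1 remove [scjwb,jmlja] add [fdnep] -> 10 lines: qcb xsefu fdnep sznu lmroy wme utbo cqimi cpa wjdmk
Hunk 5: at line 1 remove [fdnep,sznu] add [kvkzh] -> 9 lines: qcb xsefu kvkzh lmroy wme utbo cqimi cpa wjdmk
Hunk 6: at line 2 remove [lmroy,wme,utbo] add [yuvie,kkbw,jwjm] -> 9 lines: qcb xsefu kvkzh yuvie kkbw jwjm cqimi cpa wjdmk
Final line 2: xsefu

Answer: xsefu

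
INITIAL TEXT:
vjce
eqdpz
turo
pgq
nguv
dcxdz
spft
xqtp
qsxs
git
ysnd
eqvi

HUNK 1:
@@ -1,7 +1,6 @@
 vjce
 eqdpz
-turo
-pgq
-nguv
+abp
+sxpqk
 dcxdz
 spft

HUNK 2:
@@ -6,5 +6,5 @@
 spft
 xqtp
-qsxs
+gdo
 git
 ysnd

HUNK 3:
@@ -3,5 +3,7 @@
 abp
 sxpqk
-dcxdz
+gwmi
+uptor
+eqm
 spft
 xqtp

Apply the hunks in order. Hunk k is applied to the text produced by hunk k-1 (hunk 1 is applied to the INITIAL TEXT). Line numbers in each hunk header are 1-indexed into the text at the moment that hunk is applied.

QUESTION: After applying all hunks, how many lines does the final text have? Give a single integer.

Hunk 1: at line 1 remove [turo,pgq,nguv] add [abp,sxpqk] -> 11 lines: vjce eqdpz abp sxpqk dcxdz spft xqtp qsxs git ysnd eqvi
Hunk 2: at line 6 remove [qsxs] add [gdo] -> 11 lines: vjce eqdpz abp sxpqk dcxdz spft xqtp gdo git ysnd eqvi
Hunk 3: at line 3 remove [dcxdz] add [gwmi,uptor,eqm] -> 13 lines: vjce eqdpz abp sxpqk gwmi uptor eqm spft xqtp gdo git ysnd eqvi
Final line count: 13

Answer: 13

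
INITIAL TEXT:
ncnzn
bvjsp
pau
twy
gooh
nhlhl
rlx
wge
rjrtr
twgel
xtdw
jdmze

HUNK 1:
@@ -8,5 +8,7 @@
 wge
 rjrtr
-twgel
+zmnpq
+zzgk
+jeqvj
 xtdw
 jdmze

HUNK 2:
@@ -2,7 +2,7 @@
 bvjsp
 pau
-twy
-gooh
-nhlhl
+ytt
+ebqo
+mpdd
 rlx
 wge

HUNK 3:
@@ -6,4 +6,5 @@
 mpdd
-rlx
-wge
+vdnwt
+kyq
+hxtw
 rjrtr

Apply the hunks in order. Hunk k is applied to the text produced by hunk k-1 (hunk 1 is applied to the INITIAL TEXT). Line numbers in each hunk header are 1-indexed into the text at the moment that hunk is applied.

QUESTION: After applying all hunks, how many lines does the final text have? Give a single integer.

Answer: 15

Derivation:
Hunk 1: at line 8 remove [twgel] add [zmnpq,zzgk,jeqvj] -> 14 lines: ncnzn bvjsp pau twy gooh nhlhl rlx wge rjrtr zmnpq zzgk jeqvj xtdw jdmze
Hunk 2: at line 2 remove [twy,gooh,nhlhl] add [ytt,ebqo,mpdd] -> 14 lines: ncnzn bvjsp pau ytt ebqo mpdd rlx wge rjrtr zmnpq zzgk jeqvj xtdw jdmze
Hunk 3: at line 6 remove [rlx,wge] add [vdnwt,kyq,hxtw] -> 15 lines: ncnzn bvjsp pau ytt ebqo mpdd vdnwt kyq hxtw rjrtr zmnpq zzgk jeqvj xtdw jdmze
Final line count: 15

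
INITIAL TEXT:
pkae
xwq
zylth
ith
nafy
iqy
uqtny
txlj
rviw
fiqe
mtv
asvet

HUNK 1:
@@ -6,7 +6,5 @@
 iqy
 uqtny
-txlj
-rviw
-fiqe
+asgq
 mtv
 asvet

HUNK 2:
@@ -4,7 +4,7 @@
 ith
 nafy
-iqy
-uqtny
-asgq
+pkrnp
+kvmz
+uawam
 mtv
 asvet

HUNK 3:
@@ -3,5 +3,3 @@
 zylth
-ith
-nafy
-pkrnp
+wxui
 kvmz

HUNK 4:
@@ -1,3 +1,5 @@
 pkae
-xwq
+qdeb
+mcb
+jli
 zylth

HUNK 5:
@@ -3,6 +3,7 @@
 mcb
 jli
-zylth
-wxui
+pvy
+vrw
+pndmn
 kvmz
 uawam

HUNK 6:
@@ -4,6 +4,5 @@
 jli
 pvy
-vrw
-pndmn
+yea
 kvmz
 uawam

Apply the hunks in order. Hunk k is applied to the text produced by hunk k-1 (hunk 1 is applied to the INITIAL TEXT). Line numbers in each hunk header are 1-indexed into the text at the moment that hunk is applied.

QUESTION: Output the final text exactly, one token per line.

Hunk 1: at line 6 remove [txlj,rviw,fiqe] add [asgq] -> 10 lines: pkae xwq zylth ith nafy iqy uqtny asgq mtv asvet
Hunk 2: at line 4 remove [iqy,uqtny,asgq] add [pkrnp,kvmz,uawam] -> 10 lines: pkae xwq zylth ith nafy pkrnp kvmz uawam mtv asvet
Hunk 3: at line 3 remove [ith,nafy,pkrnp] add [wxui] -> 8 lines: pkae xwq zylth wxui kvmz uawam mtv asvet
Hunk 4: at line 1 remove [xwq] add [qdeb,mcb,jli] -> 10 lines: pkae qdeb mcb jli zylth wxui kvmz uawam mtv asvet
Hunk 5: at line 3 remove [zylth,wxui] add [pvy,vrw,pndmn] -> 11 lines: pkae qdeb mcb jli pvy vrw pndmn kvmz uawam mtv asvet
Hunk 6: at line 4 remove [vrw,pndmn] add [yea] -> 10 lines: pkae qdeb mcb jli pvy yea kvmz uawam mtv asvet

Answer: pkae
qdeb
mcb
jli
pvy
yea
kvmz
uawam
mtv
asvet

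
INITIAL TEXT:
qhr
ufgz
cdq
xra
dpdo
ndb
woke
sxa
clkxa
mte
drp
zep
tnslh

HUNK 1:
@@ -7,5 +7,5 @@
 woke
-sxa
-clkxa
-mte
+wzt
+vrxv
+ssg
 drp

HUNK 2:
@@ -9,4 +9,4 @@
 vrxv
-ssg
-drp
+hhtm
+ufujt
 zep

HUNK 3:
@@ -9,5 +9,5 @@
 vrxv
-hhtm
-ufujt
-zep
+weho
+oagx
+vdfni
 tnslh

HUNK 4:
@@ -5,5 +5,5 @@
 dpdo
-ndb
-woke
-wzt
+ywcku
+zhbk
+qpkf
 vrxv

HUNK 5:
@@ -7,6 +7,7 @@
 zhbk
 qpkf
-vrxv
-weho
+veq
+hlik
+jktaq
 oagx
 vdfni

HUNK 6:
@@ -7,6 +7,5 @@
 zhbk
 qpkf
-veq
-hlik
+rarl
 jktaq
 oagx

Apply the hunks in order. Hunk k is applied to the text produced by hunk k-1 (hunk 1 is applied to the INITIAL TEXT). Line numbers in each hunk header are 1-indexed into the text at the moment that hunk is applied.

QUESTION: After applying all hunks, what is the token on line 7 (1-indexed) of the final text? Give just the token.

Answer: zhbk

Derivation:
Hunk 1: at line 7 remove [sxa,clkxa,mte] add [wzt,vrxv,ssg] -> 13 lines: qhr ufgz cdq xra dpdo ndb woke wzt vrxv ssg drp zep tnslh
Hunk 2: at line 9 remove [ssg,drp] add [hhtm,ufujt] -> 13 lines: qhr ufgz cdq xra dpdo ndb woke wzt vrxv hhtm ufujt zep tnslh
Hunk 3: at line 9 remove [hhtm,ufujt,zep] add [weho,oagx,vdfni] -> 13 lines: qhr ufgz cdq xra dpdo ndb woke wzt vrxv weho oagx vdfni tnslh
Hunk 4: at line 5 remove [ndb,woke,wzt] add [ywcku,zhbk,qpkf] -> 13 lines: qhr ufgz cdq xra dpdo ywcku zhbk qpkf vrxv weho oagx vdfni tnslh
Hunk 5: at line 7 remove [vrxv,weho] add [veq,hlik,jktaq] -> 14 lines: qhr ufgz cdq xra dpdo ywcku zhbk qpkf veq hlik jktaq oagx vdfni tnslh
Hunk 6: at line 7 remove [veq,hlik] add [rarl] -> 13 lines: qhr ufgz cdq xra dpdo ywcku zhbk qpkf rarl jktaq oagx vdfni tnslh
Final line 7: zhbk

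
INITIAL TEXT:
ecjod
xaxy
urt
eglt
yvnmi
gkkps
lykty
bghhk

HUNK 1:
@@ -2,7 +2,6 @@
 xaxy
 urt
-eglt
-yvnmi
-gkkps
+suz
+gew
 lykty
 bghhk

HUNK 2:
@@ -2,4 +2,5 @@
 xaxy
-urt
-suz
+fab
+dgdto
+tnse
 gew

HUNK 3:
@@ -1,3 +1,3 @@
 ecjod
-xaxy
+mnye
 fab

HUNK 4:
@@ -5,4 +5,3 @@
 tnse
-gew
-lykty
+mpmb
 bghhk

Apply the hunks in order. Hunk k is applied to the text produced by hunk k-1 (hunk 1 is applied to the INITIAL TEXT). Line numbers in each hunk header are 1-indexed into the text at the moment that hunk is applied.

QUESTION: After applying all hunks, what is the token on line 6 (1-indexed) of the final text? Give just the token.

Answer: mpmb

Derivation:
Hunk 1: at line 2 remove [eglt,yvnmi,gkkps] add [suz,gew] -> 7 lines: ecjod xaxy urt suz gew lykty bghhk
Hunk 2: at line 2 remove [urt,suz] add [fab,dgdto,tnse] -> 8 lines: ecjod xaxy fab dgdto tnse gew lykty bghhk
Hunk 3: at line 1 remove [xaxy] add [mnye] -> 8 lines: ecjod mnye fab dgdto tnse gew lykty bghhk
Hunk 4: at line 5 remove [gew,lykty] add [mpmb] -> 7 lines: ecjod mnye fab dgdto tnse mpmb bghhk
Final line 6: mpmb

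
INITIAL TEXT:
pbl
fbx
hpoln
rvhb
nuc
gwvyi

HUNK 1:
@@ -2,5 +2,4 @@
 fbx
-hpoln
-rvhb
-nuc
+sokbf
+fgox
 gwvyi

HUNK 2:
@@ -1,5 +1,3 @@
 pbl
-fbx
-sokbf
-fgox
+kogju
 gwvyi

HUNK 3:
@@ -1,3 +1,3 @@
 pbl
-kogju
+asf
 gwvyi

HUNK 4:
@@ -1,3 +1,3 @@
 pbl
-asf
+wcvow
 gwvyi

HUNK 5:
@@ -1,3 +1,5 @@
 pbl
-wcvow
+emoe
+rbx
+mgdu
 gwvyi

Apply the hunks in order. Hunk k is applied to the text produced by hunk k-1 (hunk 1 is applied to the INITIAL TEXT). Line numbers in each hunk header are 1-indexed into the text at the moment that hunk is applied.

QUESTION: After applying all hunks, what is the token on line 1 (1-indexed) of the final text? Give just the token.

Hunk 1: at line 2 remove [hpoln,rvhb,nuc] add [sokbf,fgox] -> 5 lines: pbl fbx sokbf fgox gwvyi
Hunk 2: at line 1 remove [fbx,sokbf,fgox] add [kogju] -> 3 lines: pbl kogju gwvyi
Hunk 3: at line 1 remove [kogju] add [asf] -> 3 lines: pbl asf gwvyi
Hunk 4: at line 1 remove [asf] add [wcvow] -> 3 lines: pbl wcvow gwvyi
Hunk 5: at line 1 remove [wcvow] add [emoe,rbx,mgdu] -> 5 lines: pbl emoe rbx mgdu gwvyi
Final line 1: pbl

Answer: pbl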